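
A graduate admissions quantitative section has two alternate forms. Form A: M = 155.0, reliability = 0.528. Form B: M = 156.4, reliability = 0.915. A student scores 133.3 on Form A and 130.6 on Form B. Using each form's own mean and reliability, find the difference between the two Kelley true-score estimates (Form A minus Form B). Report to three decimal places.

10.749

T̂_A = 0.528(133.3) + 0.472(155.0) = 143.54240
T̂_B = 0.915(130.6) + 0.085(156.4) = 132.79300
T̂_A − T̂_B = 10.74940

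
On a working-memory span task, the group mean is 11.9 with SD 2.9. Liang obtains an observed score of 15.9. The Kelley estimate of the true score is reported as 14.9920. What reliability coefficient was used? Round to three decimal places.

0.773

T̂ = ρX + (1 − ρ)μ  ⇒  T̂ − μ = ρ(X − μ)
ρ = (T̂ − μ)/(X − μ) = (14.9920 − 11.9) / (15.9 − 11.9) = 3.0920 / 4.0 = 0.77300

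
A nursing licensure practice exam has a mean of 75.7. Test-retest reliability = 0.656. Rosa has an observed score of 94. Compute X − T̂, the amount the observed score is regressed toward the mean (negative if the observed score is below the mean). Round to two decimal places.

T̂ = ρX + (1 − ρ)μ
  = 0.656 × 94 + 0.344 × 75.7
  = 61.664 + 26.0408
  = 87.7048
  ≈ 87.705
X − T̂ = 94 − 87.705 = 6.295 → 6.30

6.30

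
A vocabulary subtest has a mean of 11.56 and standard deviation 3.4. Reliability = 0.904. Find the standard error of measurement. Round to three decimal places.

SEM = SD · √(1 − ρ) = 3.4 × √0.096 = 3.4 × 0.3098 = 1.0535

1.053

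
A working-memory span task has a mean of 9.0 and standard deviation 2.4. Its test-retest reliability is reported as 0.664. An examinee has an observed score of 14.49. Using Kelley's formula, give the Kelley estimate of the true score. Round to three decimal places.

T̂ = ρX + (1 − ρ)μ
  = 0.664 × 14.49 + 0.336 × 9.0
  = 9.62136 + 3.0240
  = 12.6454
  ≈ 12.645

12.645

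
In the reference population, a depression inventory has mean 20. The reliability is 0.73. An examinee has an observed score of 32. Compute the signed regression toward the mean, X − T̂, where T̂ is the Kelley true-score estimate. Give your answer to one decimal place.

T̂ = 0.73(32) + 0.27(20) = 23.36 + 5.40 = 28.760 → 28.76
X − T̂ = 32 − 28.76 = 3.24 → 3.2

3.2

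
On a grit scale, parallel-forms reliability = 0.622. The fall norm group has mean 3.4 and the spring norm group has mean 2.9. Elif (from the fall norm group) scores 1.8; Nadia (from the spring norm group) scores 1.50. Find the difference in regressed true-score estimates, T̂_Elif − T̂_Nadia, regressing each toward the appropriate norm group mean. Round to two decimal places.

T̂_Elif = 0.622(1.8) + 0.378(3.4) = 2.4048
T̂_Nadia = 0.622(1.50) + 0.378(2.9) = 2.0292
Difference = 2.4048 − 2.0292 = 0.3756

0.38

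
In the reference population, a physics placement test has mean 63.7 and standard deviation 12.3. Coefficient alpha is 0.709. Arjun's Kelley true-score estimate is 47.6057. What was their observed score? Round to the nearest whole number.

41

T̂ = ρX + (1 − ρ)μ  ⇒  X = (T̂ − (1 − ρ)μ) / ρ
X = (47.6057 − 0.291 × 63.7) / 0.709 = (47.6057 − 18.5367) / 0.709 = 29.0690 / 0.709 = 41.00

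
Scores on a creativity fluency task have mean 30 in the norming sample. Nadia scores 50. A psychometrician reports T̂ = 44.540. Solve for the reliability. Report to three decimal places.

T̂ = ρX + (1 − ρ)μ  ⇒  T̂ − μ = ρ(X − μ)
ρ = (T̂ − μ)/(X − μ) = (44.540 − 30) / (50 − 30) = 14.540 / 20.0 = 0.72700

0.727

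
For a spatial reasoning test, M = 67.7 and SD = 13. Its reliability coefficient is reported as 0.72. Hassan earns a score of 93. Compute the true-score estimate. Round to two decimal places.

T̂ = ρX + (1 − ρ)μ
  = 0.72 × 93 + 0.28 × 67.7
  = 66.96 + 18.956
  = 85.916
  ≈ 85.92

85.92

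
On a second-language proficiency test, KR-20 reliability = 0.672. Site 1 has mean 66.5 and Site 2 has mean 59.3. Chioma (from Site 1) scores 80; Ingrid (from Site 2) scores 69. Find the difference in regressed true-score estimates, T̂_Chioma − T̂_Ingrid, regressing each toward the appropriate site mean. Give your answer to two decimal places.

T̂_Chioma = 0.672(80) + 0.328(66.5) = 75.5720
T̂_Ingrid = 0.672(69) + 0.328(59.3) = 65.8184
Difference = 75.5720 − 65.8184 = 9.7536

9.75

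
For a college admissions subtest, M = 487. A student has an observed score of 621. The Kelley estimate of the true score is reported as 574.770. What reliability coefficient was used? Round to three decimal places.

T̂ = ρX + (1 − ρ)μ  ⇒  T̂ − μ = ρ(X − μ)
ρ = (T̂ − μ)/(X − μ) = (574.770 − 487) / (621 − 487) = 87.770 / 134.0 = 0.65500

0.655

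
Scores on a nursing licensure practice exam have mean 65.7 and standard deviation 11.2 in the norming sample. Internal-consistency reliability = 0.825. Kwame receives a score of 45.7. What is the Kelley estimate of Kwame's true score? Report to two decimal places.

49.20

T̂ = 0.825(45.7) + 0.175(65.7) = 37.7025 + 11.4975 = 49.200 → 49.20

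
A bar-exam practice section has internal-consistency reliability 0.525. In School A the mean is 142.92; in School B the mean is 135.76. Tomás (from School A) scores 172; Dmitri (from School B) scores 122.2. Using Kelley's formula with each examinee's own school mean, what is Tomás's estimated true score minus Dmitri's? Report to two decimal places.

T̂_Tomás = 0.525(172) + 0.475(142.92) = 158.1870
T̂_Dmitri = 0.525(122.2) + 0.475(135.76) = 128.6410
Difference = 158.1870 − 128.6410 = 29.5460

29.55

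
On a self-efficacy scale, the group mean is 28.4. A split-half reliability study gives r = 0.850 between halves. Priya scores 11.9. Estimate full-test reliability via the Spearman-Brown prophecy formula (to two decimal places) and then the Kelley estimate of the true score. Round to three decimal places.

13.220

Spearman-Brown: ρ = 2r/(1 + r) = 2(0.850)/(1 + 0.850) = 1.7000/1.850 = 0.9189 → 0.92
T̂ = 0.92(11.9) + 0.08(28.4) = 10.948 + 2.272 = 13.2200 → 13.220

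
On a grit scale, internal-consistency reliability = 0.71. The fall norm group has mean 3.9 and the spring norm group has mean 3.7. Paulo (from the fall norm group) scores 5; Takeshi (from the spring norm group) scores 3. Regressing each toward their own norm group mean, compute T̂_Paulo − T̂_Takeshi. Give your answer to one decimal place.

1.5

T̂_Paulo = 0.71(5) + 0.29(3.9) = 4.681
T̂_Takeshi = 0.71(3) + 0.29(3.7) = 3.203
Difference = 4.681 − 3.203 = 1.478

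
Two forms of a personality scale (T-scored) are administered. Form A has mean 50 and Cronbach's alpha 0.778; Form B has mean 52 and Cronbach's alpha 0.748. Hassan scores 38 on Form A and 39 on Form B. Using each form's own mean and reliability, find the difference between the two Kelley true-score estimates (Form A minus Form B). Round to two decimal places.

-1.61

T̂_A = 0.778(38) + 0.222(50) = 40.6640
T̂_B = 0.748(39) + 0.252(52) = 42.2760
T̂_A − T̂_B = -1.6120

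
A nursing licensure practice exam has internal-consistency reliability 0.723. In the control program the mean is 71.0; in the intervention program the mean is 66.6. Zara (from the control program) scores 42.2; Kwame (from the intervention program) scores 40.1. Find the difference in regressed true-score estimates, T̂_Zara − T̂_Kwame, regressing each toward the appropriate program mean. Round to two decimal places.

2.74

T̂_Zara = 0.723(42.2) + 0.277(71.0) = 50.1776
T̂_Kwame = 0.723(40.1) + 0.277(66.6) = 47.4405
Difference = 50.1776 − 47.4405 = 2.7371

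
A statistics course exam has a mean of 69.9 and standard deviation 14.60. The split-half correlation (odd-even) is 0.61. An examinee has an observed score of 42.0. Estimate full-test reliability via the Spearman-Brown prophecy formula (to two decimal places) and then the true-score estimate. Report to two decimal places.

Spearman-Brown: ρ = 2r/(1 + r) = 2(0.61)/(1 + 0.61) = 1.220/1.61 = 0.7578 → 0.76
Weight the observed score by reliability and the mean by (1 − reliability): T̂ = 0.76·42.0 + 0.24·69.9 = 31.920 + 16.776 = 48.696.

48.70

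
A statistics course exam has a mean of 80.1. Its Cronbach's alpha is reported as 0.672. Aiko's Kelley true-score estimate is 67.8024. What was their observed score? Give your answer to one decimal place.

61.8

T̂ = ρX + (1 − ρ)μ  ⇒  X = (T̂ − (1 − ρ)μ) / ρ
X = (67.8024 − 0.328 × 80.1) / 0.672 = (67.8024 − 26.2728) / 0.672 = 41.5296 / 0.672 = 61.800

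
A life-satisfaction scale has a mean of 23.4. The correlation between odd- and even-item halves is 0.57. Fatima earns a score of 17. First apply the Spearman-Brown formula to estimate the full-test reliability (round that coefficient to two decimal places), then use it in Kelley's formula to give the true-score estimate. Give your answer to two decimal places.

18.73

Spearman-Brown: ρ = 2r/(1 + r) = 2(0.57)/(1 + 0.57) = 1.140/1.57 = 0.7261 → 0.73
T̂ = ρX + (1 − ρ)μ
  = 0.73 × 17 + 0.27 × 23.4
  = 12.41 + 6.318
  = 18.728
  ≈ 18.73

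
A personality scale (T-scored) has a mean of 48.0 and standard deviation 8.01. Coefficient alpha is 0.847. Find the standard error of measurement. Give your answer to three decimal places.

SEM = SD · √(1 − ρ) = 8.01 × √0.153 = 8.01 × 0.3912 = 3.1331

3.133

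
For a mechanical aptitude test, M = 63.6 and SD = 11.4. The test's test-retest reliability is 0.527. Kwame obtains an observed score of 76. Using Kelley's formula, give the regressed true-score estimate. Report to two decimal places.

70.13

Regress the observed score toward the mean by the unreliability: T̂ = 0.527·76 + 0.473·63.6 = 40.052 + 30.0828 = 70.135.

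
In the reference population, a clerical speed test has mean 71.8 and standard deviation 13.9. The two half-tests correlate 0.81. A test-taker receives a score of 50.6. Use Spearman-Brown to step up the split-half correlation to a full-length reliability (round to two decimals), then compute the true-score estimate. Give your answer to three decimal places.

Spearman-Brown: ρ = 2r/(1 + r) = 2(0.81)/(1 + 0.81) = 1.620/1.81 = 0.8950 → 0.90
T̂ = ρX + (1 − ρ)μ
  = 0.90 × 50.6 + 0.10 × 71.8
  = 45.540 + 7.180
  = 52.7200
  ≈ 52.720

52.720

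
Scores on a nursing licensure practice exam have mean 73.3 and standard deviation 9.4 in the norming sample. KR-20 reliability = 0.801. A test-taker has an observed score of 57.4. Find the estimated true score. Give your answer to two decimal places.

60.56

T̂ = 0.801(57.4) + 0.199(73.3) = 45.9774 + 14.5867 = 60.564 → 60.56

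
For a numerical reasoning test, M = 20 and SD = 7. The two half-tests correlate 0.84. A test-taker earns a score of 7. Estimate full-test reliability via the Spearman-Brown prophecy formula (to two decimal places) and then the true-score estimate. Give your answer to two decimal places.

8.17

Spearman-Brown: ρ = 2r/(1 + r) = 2(0.84)/(1 + 0.84) = 1.680/1.84 = 0.9130 → 0.91
T̂ = ρX + (1 − ρ)μ
  = 0.91 × 7 + 0.09 × 20
  = 6.37 + 1.80
  = 8.170
  ≈ 8.17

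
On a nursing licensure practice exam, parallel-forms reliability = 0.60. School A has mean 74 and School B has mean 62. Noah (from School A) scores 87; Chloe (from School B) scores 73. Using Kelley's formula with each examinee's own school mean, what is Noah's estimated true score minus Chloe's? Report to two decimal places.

13.20

T̂_Noah = 0.60(87) + 0.40(74) = 81.8000
T̂_Chloe = 0.60(73) + 0.40(62) = 68.6000
Difference = 81.8000 − 68.6000 = 13.2000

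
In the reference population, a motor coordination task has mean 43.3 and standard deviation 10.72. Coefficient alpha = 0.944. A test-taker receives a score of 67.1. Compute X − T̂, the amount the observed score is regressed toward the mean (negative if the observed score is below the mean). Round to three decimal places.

T̂ = 0.944(67.1) + 0.056(43.3) = 63.3424 + 2.4248 = 65.76720 → 65.7672
X − T̂ = 67.1 − 65.7672 = 1.3328 → 1.333

1.333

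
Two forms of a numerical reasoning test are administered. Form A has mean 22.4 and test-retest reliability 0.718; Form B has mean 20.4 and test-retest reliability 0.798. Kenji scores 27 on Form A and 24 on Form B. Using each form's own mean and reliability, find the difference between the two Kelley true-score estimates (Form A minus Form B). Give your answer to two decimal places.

2.43

T̂_A = 0.718(27) + 0.282(22.4) = 25.7028
T̂_B = 0.798(24) + 0.202(20.4) = 23.2728
T̂_A − T̂_B = 2.4300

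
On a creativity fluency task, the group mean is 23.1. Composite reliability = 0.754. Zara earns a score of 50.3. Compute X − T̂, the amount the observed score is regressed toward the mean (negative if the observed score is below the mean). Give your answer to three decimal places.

6.691

T̂ = ρX + (1 − ρ)μ
  = 0.754 × 50.3 + 0.246 × 23.1
  = 37.9262 + 5.6826
  = 43.60880
  ≈ 43.6088
X − T̂ = 50.3 − 43.6088 = 6.6912 → 6.691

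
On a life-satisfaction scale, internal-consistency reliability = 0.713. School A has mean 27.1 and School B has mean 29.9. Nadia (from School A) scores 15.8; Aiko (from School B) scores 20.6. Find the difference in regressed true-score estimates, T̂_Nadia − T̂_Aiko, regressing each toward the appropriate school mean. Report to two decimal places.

-4.23

T̂_Nadia = 0.713(15.8) + 0.287(27.1) = 19.0431
T̂_Aiko = 0.713(20.6) + 0.287(29.9) = 23.2691
Difference = 19.0431 − 23.2691 = -4.2260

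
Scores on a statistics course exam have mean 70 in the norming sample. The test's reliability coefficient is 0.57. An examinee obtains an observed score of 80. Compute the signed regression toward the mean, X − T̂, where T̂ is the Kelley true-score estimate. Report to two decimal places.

4.30

T̂ = 0.57(80) + 0.43(70) = 45.60 + 30.10 = 75.7000 → 75.700
X − T̂ = 80 − 75.700 = 4.300 → 4.30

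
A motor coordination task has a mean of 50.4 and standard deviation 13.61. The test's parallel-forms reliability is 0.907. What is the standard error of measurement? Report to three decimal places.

SEM = SD · √(1 − ρ) = 13.61 × √0.093 = 13.61 × 0.3050 = 4.1505

4.150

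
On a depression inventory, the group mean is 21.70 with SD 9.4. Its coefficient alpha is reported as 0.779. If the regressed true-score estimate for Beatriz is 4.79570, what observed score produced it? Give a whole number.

0

T̂ = ρX + (1 − ρ)μ  ⇒  X = (T̂ − (1 − ρ)μ) / ρ
X = (4.79570 − 0.221 × 21.70) / 0.779 = (4.79570 − 4.79570) / 0.779 = 0.00000 / 0.779 = 0.00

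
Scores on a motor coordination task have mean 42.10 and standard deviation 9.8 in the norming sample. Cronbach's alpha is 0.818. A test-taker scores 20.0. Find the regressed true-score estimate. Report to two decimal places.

T̂ = 0.818(20.0) + 0.182(42.10) = 16.3600 + 7.66220 = 24.022 → 24.02

24.02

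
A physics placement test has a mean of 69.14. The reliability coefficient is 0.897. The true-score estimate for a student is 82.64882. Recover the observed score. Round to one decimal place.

84.2

T̂ = ρX + (1 − ρ)μ  ⇒  X = (T̂ − (1 − ρ)μ) / ρ
X = (82.64882 − 0.103 × 69.14) / 0.897 = (82.64882 − 7.12142) / 0.897 = 75.52740 / 0.897 = 84.200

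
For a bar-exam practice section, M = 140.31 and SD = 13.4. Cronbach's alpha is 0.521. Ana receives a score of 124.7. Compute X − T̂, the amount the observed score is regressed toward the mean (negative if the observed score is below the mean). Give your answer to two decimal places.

-7.48

T̂ = 0.521(124.7) + 0.479(140.31) = 64.9687 + 67.20849 = 132.1772 → 132.177
X − T̂ = 124.7 − 132.177 = -7.477 → -7.48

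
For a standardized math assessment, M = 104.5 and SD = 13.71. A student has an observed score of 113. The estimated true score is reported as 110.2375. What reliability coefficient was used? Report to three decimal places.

T̂ = ρX + (1 − ρ)μ  ⇒  T̂ − μ = ρ(X − μ)
ρ = (T̂ − μ)/(X − μ) = (110.2375 − 104.5) / (113 − 104.5) = 5.7375 / 8.5 = 0.67500

0.675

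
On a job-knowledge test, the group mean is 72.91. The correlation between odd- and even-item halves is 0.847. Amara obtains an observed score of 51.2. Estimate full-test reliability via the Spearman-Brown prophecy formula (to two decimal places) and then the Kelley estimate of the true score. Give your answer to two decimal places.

Spearman-Brown: ρ = 2r/(1 + r) = 2(0.847)/(1 + 0.847) = 1.6940/1.847 = 0.9172 → 0.92
Weight the observed score by reliability and the mean by (1 − reliability): T̂ = 0.92·51.2 + 0.08·72.91 = 47.104 + 5.8328 = 52.937.

52.94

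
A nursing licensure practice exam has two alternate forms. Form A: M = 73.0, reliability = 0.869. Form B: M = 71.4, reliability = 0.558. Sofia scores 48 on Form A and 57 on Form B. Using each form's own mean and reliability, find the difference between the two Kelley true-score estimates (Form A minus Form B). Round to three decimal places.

T̂_A = 0.869(48) + 0.131(73.0) = 51.27500
T̂_B = 0.558(57) + 0.442(71.4) = 63.36480
T̂_A − T̂_B = -12.08980

-12.090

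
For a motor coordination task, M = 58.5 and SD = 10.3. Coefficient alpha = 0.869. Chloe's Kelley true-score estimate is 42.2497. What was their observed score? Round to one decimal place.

39.8

T̂ = ρX + (1 − ρ)μ  ⇒  X = (T̂ − (1 − ρ)μ) / ρ
X = (42.2497 − 0.131 × 58.5) / 0.869 = (42.2497 − 7.6635) / 0.869 = 34.5862 / 0.869 = 39.800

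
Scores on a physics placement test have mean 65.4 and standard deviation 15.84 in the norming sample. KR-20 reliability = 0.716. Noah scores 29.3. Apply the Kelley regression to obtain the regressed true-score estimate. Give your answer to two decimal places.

39.55

T̂ = 0.716(29.3) + 0.284(65.4) = 20.9788 + 18.5736 = 39.552 → 39.55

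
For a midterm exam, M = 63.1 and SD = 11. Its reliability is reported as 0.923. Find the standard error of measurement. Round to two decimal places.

3.05

SEM = SD · √(1 − ρ) = 11 × √0.077 = 11 × 0.2775 = 3.052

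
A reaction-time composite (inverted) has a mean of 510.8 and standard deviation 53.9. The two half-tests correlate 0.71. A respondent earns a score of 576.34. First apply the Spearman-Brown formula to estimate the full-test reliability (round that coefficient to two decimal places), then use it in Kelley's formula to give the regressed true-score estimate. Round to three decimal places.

Spearman-Brown: ρ = 2r/(1 + r) = 2(0.71)/(1 + 0.71) = 1.420/1.71 = 0.8304 → 0.83
Regress the observed score toward the mean by the unreliability: T̂ = 0.83·576.34 + 0.17·510.8 = 478.3622 + 86.836 = 565.1982.

565.198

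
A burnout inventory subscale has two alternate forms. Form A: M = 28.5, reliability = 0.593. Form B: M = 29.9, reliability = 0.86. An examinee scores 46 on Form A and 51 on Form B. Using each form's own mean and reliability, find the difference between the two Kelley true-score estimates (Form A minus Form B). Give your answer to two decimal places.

-9.17

T̂_A = 0.593(46) + 0.407(28.5) = 38.8775
T̂_B = 0.86(51) + 0.14(29.9) = 48.0460
T̂_A − T̂_B = -9.1685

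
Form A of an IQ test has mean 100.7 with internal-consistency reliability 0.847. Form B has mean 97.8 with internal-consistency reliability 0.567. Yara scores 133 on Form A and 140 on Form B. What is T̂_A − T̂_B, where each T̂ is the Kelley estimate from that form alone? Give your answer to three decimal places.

6.331

T̂_A = 0.847(133) + 0.153(100.7) = 128.05810
T̂_B = 0.567(140) + 0.433(97.8) = 121.72740
T̂_A − T̂_B = 6.33070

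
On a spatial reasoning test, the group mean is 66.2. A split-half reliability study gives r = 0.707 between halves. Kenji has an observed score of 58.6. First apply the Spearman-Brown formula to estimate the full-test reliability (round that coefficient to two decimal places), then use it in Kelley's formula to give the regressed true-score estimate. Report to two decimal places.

Spearman-Brown: ρ = 2r/(1 + r) = 2(0.707)/(1 + 0.707) = 1.4140/1.707 = 0.8284 → 0.83
T̂ = 0.83(58.6) + 0.17(66.2) = 48.638 + 11.254 = 59.892 → 59.89

59.89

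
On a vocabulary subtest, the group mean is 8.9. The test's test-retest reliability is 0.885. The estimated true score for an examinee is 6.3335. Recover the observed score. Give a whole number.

6

T̂ = ρX + (1 − ρ)μ  ⇒  X = (T̂ − (1 − ρ)μ) / ρ
X = (6.3335 − 0.115 × 8.9) / 0.885 = (6.3335 − 1.0235) / 0.885 = 5.3100 / 0.885 = 6.00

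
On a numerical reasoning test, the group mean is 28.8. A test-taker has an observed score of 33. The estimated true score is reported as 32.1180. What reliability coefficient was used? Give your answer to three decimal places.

T̂ = ρX + (1 − ρ)μ  ⇒  T̂ − μ = ρ(X − μ)
ρ = (T̂ − μ)/(X − μ) = (32.1180 − 28.8) / (33 − 28.8) = 3.3180 / 4.2 = 0.79000

0.790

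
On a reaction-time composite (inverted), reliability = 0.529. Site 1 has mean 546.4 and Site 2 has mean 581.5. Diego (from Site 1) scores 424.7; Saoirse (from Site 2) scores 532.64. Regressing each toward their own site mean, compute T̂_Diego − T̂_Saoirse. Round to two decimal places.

T̂_Diego = 0.529(424.7) + 0.471(546.4) = 482.0207
T̂_Saoirse = 0.529(532.64) + 0.471(581.5) = 555.6531
Difference = 482.0207 − 555.6531 = -73.6324

-73.63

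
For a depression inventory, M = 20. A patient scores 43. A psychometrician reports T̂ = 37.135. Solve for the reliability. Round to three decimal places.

0.745

T̂ = ρX + (1 − ρ)μ  ⇒  T̂ − μ = ρ(X − μ)
ρ = (T̂ − μ)/(X − μ) = (37.135 − 20) / (43 − 20) = 17.135 / 23.0 = 0.74500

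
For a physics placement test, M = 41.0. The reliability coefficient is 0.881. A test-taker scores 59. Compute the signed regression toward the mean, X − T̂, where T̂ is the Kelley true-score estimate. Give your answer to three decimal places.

2.142

T̂ = 0.881(59) + 0.119(41.0) = 51.979 + 4.8790 = 56.85800 → 56.8580
X − T̂ = 59 − 56.8580 = 2.1420 → 2.142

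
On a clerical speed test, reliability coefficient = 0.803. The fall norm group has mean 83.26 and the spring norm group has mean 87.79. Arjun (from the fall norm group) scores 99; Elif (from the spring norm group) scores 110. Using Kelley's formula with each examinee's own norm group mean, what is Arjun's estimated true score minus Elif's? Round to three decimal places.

-9.725

T̂_Arjun = 0.803(99) + 0.197(83.26) = 95.89922
T̂_Elif = 0.803(110) + 0.197(87.79) = 105.62463
Difference = 95.89922 − 105.62463 = -9.72541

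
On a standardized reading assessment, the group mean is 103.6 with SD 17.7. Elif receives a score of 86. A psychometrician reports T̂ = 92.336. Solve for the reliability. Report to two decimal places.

0.64

T̂ = ρX + (1 − ρ)μ  ⇒  T̂ − μ = ρ(X − μ)
ρ = (T̂ − μ)/(X − μ) = (92.336 − 103.6) / (86 − 103.6) = -11.264 / -17.6 = 0.6400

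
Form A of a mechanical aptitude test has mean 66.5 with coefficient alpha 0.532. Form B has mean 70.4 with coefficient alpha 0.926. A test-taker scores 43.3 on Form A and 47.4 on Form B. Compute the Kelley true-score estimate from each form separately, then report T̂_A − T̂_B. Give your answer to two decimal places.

T̂_A = 0.532(43.3) + 0.468(66.5) = 54.1576
T̂_B = 0.926(47.4) + 0.074(70.4) = 49.1020
T̂_A − T̂_B = 5.0556

5.06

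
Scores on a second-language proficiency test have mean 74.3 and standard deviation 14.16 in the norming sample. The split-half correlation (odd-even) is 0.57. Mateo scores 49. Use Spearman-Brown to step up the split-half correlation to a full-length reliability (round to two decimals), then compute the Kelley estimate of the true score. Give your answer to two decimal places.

55.83

Spearman-Brown: ρ = 2r/(1 + r) = 2(0.57)/(1 + 0.57) = 1.140/1.57 = 0.7261 → 0.73
Regress the observed score toward the mean by the unreliability: T̂ = 0.73·49 + 0.27·74.3 = 35.77 + 20.061 = 55.831.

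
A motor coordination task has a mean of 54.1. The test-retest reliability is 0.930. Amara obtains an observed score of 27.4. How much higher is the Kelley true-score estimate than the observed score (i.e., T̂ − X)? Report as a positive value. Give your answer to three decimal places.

Kelley's formula gives T̂ = 0.930·27.4 + 0.070·54.1 = 25.4820 + 3.7870 = 29.26900.
T̂ − X = 29.2690 − 27.4 = 1.8690 → 1.869

1.869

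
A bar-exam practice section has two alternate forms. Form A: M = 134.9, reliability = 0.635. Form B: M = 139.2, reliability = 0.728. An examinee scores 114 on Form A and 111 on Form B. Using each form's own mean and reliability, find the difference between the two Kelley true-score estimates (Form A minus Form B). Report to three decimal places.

T̂_A = 0.635(114) + 0.365(134.9) = 121.62850
T̂_B = 0.728(111) + 0.272(139.2) = 118.67040
T̂_A − T̂_B = 2.95810

2.958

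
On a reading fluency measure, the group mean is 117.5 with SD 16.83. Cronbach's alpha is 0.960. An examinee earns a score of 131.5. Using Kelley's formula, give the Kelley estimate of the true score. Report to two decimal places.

Weight the observed score by reliability and the mean by (1 − reliability): T̂ = 0.960·131.5 + 0.040·117.5 = 126.2400 + 4.7000 = 130.940.

130.94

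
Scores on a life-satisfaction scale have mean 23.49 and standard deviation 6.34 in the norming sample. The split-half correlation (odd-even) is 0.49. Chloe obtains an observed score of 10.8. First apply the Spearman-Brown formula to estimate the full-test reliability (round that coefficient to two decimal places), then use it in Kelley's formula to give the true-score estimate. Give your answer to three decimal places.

Spearman-Brown: ρ = 2r/(1 + r) = 2(0.49)/(1 + 0.49) = 0.980/1.49 = 0.6577 → 0.66
T̂ = 0.66(10.8) + 0.34(23.49) = 7.128 + 7.9866 = 15.1146 → 15.115

15.115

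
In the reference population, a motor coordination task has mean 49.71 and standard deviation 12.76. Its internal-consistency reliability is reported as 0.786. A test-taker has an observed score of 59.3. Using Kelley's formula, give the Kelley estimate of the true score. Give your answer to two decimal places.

T̂ = ρX + (1 − ρ)μ
  = 0.786 × 59.3 + 0.214 × 49.71
  = 46.6098 + 10.63794
  = 57.248
  ≈ 57.25

57.25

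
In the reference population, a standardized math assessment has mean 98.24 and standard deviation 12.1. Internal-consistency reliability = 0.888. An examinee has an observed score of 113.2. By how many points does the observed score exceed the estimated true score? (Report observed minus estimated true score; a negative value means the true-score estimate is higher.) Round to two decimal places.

T̂ = ρX + (1 − ρ)μ
  = 0.888 × 113.2 + 0.112 × 98.24
  = 100.5216 + 11.00288
  = 111.5245
  ≈ 111.524
X − T̂ = 113.2 − 111.524 = 1.676 → 1.68

1.68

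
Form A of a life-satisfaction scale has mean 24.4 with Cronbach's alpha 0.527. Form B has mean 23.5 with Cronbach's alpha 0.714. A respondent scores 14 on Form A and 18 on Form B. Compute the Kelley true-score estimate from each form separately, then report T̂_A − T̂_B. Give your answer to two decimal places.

-0.65

T̂_A = 0.527(14) + 0.473(24.4) = 18.9192
T̂_B = 0.714(18) + 0.286(23.5) = 19.5730
T̂_A − T̂_B = -0.6538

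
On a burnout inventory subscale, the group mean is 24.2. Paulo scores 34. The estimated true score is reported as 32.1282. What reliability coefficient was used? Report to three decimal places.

T̂ = ρX + (1 − ρ)μ  ⇒  T̂ − μ = ρ(X − μ)
ρ = (T̂ − μ)/(X − μ) = (32.1282 − 24.2) / (34 − 24.2) = 7.9282 / 9.8 = 0.80900

0.809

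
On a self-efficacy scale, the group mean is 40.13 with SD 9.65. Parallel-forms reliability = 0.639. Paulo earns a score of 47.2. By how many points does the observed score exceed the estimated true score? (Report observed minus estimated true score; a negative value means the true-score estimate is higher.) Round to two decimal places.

T̂ = ρX + (1 − ρ)μ
  = 0.639 × 47.2 + 0.361 × 40.13
  = 30.1608 + 14.48693
  = 44.6477
  ≈ 44.648
X − T̂ = 47.2 − 44.648 = 2.552 → 2.55

2.55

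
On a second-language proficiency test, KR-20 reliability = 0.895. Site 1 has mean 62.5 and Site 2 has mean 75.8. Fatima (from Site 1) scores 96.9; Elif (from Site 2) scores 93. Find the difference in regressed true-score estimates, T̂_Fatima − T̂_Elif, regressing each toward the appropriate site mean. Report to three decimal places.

2.094

T̂_Fatima = 0.895(96.9) + 0.105(62.5) = 93.28800
T̂_Elif = 0.895(93) + 0.105(75.8) = 91.19400
Difference = 93.28800 − 91.19400 = 2.09400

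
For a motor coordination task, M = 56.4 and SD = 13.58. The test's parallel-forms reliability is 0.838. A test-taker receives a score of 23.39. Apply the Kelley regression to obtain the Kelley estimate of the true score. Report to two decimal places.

28.74

T̂ = 0.838(23.39) + 0.162(56.4) = 19.60082 + 9.1368 = 28.738 → 28.74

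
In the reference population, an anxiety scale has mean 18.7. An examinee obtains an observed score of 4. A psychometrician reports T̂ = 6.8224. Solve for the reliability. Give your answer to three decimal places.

0.808

T̂ = ρX + (1 − ρ)μ  ⇒  T̂ − μ = ρ(X − μ)
ρ = (T̂ − μ)/(X − μ) = (6.8224 − 18.7) / (4 − 18.7) = -11.8776 / -14.7 = 0.80800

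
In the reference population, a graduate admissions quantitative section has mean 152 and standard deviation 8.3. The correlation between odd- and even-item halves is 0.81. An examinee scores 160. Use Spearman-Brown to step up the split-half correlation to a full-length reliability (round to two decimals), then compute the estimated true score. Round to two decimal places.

Spearman-Brown: ρ = 2r/(1 + r) = 2(0.81)/(1 + 0.81) = 1.620/1.81 = 0.8950 → 0.90
Regress the observed score toward the mean by the unreliability: T̂ = 0.90·160 + 0.10·152 = 144.00 + 15.20 = 159.200.

159.20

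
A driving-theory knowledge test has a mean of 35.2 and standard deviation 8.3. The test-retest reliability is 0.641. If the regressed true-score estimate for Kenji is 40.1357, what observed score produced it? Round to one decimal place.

42.9

T̂ = ρX + (1 − ρ)μ  ⇒  X = (T̂ − (1 − ρ)μ) / ρ
X = (40.1357 − 0.359 × 35.2) / 0.641 = (40.1357 − 12.6368) / 0.641 = 27.4989 / 0.641 = 42.900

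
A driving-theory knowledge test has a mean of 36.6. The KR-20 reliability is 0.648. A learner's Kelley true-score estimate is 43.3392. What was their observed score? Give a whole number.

47

T̂ = ρX + (1 − ρ)μ  ⇒  X = (T̂ − (1 − ρ)μ) / ρ
X = (43.3392 − 0.352 × 36.6) / 0.648 = (43.3392 − 12.8832) / 0.648 = 30.4560 / 0.648 = 47.00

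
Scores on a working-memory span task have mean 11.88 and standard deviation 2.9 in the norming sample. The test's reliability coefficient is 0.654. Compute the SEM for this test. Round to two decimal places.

1.71

SEM = SD · √(1 − ρ) = 2.9 × √0.346 = 2.9 × 0.5882 = 1.706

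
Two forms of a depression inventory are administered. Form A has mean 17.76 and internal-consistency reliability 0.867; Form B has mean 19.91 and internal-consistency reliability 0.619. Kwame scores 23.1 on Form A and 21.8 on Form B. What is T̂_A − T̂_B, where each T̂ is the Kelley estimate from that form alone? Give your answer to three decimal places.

1.310

T̂_A = 0.867(23.1) + 0.133(17.76) = 22.38978
T̂_B = 0.619(21.8) + 0.381(19.91) = 21.07991
T̂_A − T̂_B = 1.30987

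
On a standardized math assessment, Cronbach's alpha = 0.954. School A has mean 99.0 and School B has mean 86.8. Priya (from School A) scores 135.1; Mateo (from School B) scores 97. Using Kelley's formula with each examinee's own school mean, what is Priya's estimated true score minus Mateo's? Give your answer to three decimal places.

T̂_Priya = 0.954(135.1) + 0.046(99.0) = 133.43940
T̂_Mateo = 0.954(97) + 0.046(86.8) = 96.53080
Difference = 133.43940 − 96.53080 = 36.90860

36.909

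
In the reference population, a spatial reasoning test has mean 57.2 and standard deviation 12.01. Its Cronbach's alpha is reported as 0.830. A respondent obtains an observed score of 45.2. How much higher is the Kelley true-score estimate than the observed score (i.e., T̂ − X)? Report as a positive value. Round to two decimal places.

2.04

T̂ = 0.830(45.2) + 0.170(57.2) = 37.5160 + 9.7240 = 47.2400 → 47.240
T̂ − X = 47.240 − 45.2 = 2.040 → 2.04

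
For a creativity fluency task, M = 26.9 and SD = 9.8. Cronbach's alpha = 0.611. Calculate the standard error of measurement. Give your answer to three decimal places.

SEM = SD · √(1 − ρ) = 9.8 × √0.389 = 9.8 × 0.6237 = 6.1122

6.112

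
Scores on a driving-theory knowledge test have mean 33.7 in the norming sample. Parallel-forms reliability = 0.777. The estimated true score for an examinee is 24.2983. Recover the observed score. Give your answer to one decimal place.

T̂ = ρX + (1 − ρ)μ  ⇒  X = (T̂ − (1 − ρ)μ) / ρ
X = (24.2983 − 0.223 × 33.7) / 0.777 = (24.2983 − 7.5151) / 0.777 = 16.7832 / 0.777 = 21.600

21.6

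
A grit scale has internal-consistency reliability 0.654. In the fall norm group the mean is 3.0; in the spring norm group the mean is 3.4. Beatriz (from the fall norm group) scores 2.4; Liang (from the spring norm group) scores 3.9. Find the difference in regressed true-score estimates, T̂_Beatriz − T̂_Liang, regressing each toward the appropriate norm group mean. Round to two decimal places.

-1.12

T̂_Beatriz = 0.654(2.4) + 0.346(3.0) = 2.6076
T̂_Liang = 0.654(3.9) + 0.346(3.4) = 3.7270
Difference = 2.6076 − 3.7270 = -1.1194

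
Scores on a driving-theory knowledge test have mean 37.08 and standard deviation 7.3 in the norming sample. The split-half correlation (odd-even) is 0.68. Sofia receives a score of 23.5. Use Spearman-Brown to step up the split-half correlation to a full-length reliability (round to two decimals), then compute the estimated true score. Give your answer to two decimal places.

26.08

Spearman-Brown: ρ = 2r/(1 + r) = 2(0.68)/(1 + 0.68) = 1.360/1.68 = 0.8095 → 0.81
T̂ = 0.81(23.5) + 0.19(37.08) = 19.035 + 7.0452 = 26.080 → 26.08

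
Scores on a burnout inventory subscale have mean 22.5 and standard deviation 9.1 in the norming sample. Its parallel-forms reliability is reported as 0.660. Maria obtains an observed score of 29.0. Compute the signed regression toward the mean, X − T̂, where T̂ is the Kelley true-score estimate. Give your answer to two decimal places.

T̂ = 0.660(29.0) + 0.340(22.5) = 19.1400 + 7.6500 = 26.7900 → 26.790
X − T̂ = 29.0 − 26.790 = 2.210 → 2.21

2.21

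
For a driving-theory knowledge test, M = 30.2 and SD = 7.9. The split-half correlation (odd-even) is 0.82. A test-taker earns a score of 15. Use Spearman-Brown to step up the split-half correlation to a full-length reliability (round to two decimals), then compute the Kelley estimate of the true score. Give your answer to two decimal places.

16.52

Spearman-Brown: ρ = 2r/(1 + r) = 2(0.82)/(1 + 0.82) = 1.640/1.82 = 0.9011 → 0.90
T̂ = 0.90(15) + 0.10(30.2) = 13.50 + 3.020 = 16.520 → 16.52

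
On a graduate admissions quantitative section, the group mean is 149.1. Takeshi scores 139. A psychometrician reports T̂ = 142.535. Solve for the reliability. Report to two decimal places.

T̂ = ρX + (1 − ρ)μ  ⇒  T̂ − μ = ρ(X − μ)
ρ = (T̂ − μ)/(X − μ) = (142.535 − 149.1) / (139 − 149.1) = -6.565 / -10.1 = 0.6500

0.65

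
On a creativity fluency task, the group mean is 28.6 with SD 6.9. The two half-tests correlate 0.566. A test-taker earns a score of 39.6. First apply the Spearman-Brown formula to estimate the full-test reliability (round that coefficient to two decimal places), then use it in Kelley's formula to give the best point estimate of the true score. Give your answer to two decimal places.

36.52

Spearman-Brown: ρ = 2r/(1 + r) = 2(0.566)/(1 + 0.566) = 1.1320/1.566 = 0.7229 → 0.72
Weight the observed score by reliability and the mean by (1 − reliability): T̂ = 0.72·39.6 + 0.28·28.6 = 28.512 + 8.008 = 36.520.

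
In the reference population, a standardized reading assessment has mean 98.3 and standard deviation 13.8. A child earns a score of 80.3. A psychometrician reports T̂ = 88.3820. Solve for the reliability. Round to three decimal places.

T̂ = ρX + (1 − ρ)μ  ⇒  T̂ − μ = ρ(X − μ)
ρ = (T̂ − μ)/(X − μ) = (88.3820 − 98.3) / (80.3 − 98.3) = -9.9180 / -18.0 = 0.55100

0.551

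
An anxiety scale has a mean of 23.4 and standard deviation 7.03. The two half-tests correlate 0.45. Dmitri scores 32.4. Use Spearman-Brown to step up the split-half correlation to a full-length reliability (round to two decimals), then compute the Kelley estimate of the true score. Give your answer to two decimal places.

28.98

Spearman-Brown: ρ = 2r/(1 + r) = 2(0.45)/(1 + 0.45) = 0.900/1.45 = 0.6207 → 0.62
Weight the observed score by reliability and the mean by (1 − reliability): T̂ = 0.62·32.4 + 0.38·23.4 = 20.088 + 8.892 = 28.980.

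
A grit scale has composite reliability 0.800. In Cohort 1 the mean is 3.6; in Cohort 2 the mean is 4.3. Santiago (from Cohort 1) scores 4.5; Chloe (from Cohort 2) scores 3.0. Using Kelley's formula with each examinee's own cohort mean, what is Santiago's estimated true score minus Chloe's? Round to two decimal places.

1.06

T̂_Santiago = 0.800(4.5) + 0.200(3.6) = 4.3200
T̂_Chloe = 0.800(3.0) + 0.200(4.3) = 3.2600
Difference = 4.3200 − 3.2600 = 1.0600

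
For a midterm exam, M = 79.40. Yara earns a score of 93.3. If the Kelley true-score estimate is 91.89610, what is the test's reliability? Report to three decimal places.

T̂ = ρX + (1 − ρ)μ  ⇒  T̂ − μ = ρ(X − μ)
ρ = (T̂ − μ)/(X − μ) = (91.89610 − 79.40) / (93.3 − 79.40) = 12.49610 / 13.90 = 0.89900

0.899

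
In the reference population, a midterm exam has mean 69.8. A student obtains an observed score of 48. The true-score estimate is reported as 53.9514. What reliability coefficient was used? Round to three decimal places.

0.727

T̂ = ρX + (1 − ρ)μ  ⇒  T̂ − μ = ρ(X − μ)
ρ = (T̂ − μ)/(X − μ) = (53.9514 − 69.8) / (48 − 69.8) = -15.8486 / -21.8 = 0.72700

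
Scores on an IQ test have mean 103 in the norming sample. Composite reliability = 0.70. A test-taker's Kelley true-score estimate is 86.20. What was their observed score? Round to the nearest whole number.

79

T̂ = ρX + (1 − ρ)μ  ⇒  X = (T̂ − (1 − ρ)μ) / ρ
X = (86.20 − 0.30 × 103) / 0.70 = (86.20 − 30.90) / 0.70 = 55.30 / 0.70 = 79.00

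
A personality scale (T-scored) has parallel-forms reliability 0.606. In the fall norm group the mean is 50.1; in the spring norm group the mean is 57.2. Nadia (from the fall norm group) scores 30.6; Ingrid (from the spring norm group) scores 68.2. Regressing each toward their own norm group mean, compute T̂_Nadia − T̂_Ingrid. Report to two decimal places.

T̂_Nadia = 0.606(30.6) + 0.394(50.1) = 38.2830
T̂_Ingrid = 0.606(68.2) + 0.394(57.2) = 63.8660
Difference = 38.2830 − 63.8660 = -25.5830

-25.58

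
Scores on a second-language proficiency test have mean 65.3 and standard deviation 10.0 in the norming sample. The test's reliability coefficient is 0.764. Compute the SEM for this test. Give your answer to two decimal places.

4.86

SEM = SD · √(1 − ρ) = 10.0 × √0.236 = 10.0 × 0.4858 = 4.858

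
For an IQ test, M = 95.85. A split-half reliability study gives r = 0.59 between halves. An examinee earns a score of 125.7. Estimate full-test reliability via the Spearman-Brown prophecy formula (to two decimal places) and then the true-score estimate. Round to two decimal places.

Spearman-Brown: ρ = 2r/(1 + r) = 2(0.59)/(1 + 0.59) = 1.180/1.59 = 0.7421 → 0.74
Weight the observed score by reliability and the mean by (1 − reliability): T̂ = 0.74·125.7 + 0.26·95.85 = 93.018 + 24.9210 = 117.939.

117.94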